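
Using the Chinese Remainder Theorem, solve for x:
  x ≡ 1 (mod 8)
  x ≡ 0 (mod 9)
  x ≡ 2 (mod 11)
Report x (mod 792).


Moduli 8, 9, 11 are pairwise coprime; by CRT there is a unique solution modulo M = 8 · 9 · 11 = 792.
Solve pairwise, accumulating the modulus:
  Start with x ≡ 1 (mod 8).
  Combine with x ≡ 0 (mod 9): since gcd(8, 9) = 1, we get a unique residue mod 72.
    Write x = 1 + 8·t and substitute into x ≡ 0 (mod 9): 8·t ≡ 0 − 1 = -1 (mod 9).
    Reduce coefficients mod 9: 8·t ≡ 8 (mod 9).
    The inverse of 8 mod 9 is 8 (since 8·8 = 64 = 7·9 + 1), so t ≡ 8·8 = 64 ≡ 1 (mod 9).
    Then x = 1 + 8·1 = 9, valid modulo lcm(8, 9) = 72: x ≡ 9 (mod 72).
  Combine with x ≡ 2 (mod 11): since gcd(72, 11) = 1, we get a unique residue mod 792.
    Write x = 9 + 72·t and substitute into x ≡ 2 (mod 11): 72·t ≡ 2 − 9 = -7 (mod 11).
    Reduce coefficients mod 11: 6·t ≡ 4 (mod 11).
    The inverse of 6 mod 11 is 2 (since 6·2 = 12 = 1·11 + 1), so t ≡ 2·4 = 8 ≡ 8 (mod 11).
    Then x = 9 + 72·8 = 585, valid modulo lcm(72, 11) = 792: x ≡ 585 (mod 792).
Verify: 585 mod 8 = 1 ✓, 585 mod 9 = 0 ✓, 585 mod 11 = 2 ✓.

x ≡ 585 (mod 792).


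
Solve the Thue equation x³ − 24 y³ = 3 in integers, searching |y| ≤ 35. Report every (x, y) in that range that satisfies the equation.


The equation is x³ - 24y³ = 3. For fixed y, x³ = 24·y³ + 3, so a solution requires the RHS to be a perfect cube.
Strategy: iterate y from -35 to 35, compute RHS = 24·y³ + 3, and check whether it is a (positive or negative) perfect cube.
Check small values of y:
  y = 0: RHS = 3 is not a perfect cube.
  y = 1: RHS = 27 = (3)³ ⇒ x = 3 works.
  y = -1: RHS = -21 is not a perfect cube.
  y = 2: RHS = 195 is not a perfect cube.
  y = -2: RHS = -189 is not a perfect cube.
  y = 3: RHS = 651 is not a perfect cube.
  y = -3: RHS = -645 is not a perfect cube.
Continuing the search up to |y| = 35 finds no further solutions beyond those listed.
Collected solutions: (3, 1).

Solutions (with |y| ≤ 35): (3, 1).


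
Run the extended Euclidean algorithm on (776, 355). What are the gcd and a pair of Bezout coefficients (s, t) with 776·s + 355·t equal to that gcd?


Euclidean algorithm on (776, 355) — divide until remainder is 0:
  776 = 2 · 355 + 66
  355 = 5 · 66 + 25
  66 = 2 · 25 + 16
  25 = 1 · 16 + 9
  16 = 1 · 9 + 7
  9 = 1 · 7 + 2
  7 = 3 · 2 + 1
  2 = 2 · 1 + 0
gcd(776, 355) = 1.
Track Bezout coefficients alongside the remainders: start with r₀ = 776 = a·1 + b·0 (s = 1, t = 0) and r₁ = 355 = a·0 + b·1 (s = 0, t = 1); each new remainder r_{k+1} = r_{k-1} − q_k·r_k inherits s_{k+1} = s_{k-1} − q_k·s_k, t_{k+1} = t_{k-1} − q_k·t_k, so r_k = a·s_k + b·t_k at every step:
  q = 2: r = 66, s = 1 − 2·0 = 1, t = 0 − 2·1 = -2  (check: 776·1 + 355·(-2) = 66)
  q = 5: r = 25, s = 0 − 5·1 = -5, t = 1 − 5·(-2) = 11  (check: 776·(-5) + 355·11 = 25)
  q = 2: r = 16, s = 1 − 2·(-5) = 11, t = -2 − 2·11 = -24  (check: 776·11 + 355·(-24) = 16)
  q = 1: r = 9, s = -5 − 1·11 = -16, t = 11 − 1·(-24) = 35  (check: 776·(-16) + 355·35 = 9)
  q = 1: r = 7, s = 11 − 1·(-16) = 27, t = -24 − 1·35 = -59  (check: 776·27 + 355·(-59) = 7)
  q = 1: r = 2, s = -16 − 1·27 = -43, t = 35 − 1·(-59) = 94  (check: 776·(-43) + 355·94 = 2)
  q = 3: r = 1, s = 27 − 3·(-43) = 156, t = -59 − 3·94 = -341  (check: 776·156 + 355·(-341) = 1)
The row with r = 1 (the gcd) gives the Bezout coefficients s = 156, t = -341.
Result: 776 · (156) + 355 · (-341) = 1.

gcd(776, 355) = 1; s = 156, t = -341 (check: 776·156 + 355·(-341) = 1).


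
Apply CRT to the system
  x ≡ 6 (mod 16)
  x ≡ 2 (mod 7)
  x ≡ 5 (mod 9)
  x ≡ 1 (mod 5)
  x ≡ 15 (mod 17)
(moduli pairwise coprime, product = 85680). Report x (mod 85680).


Product of moduli M = 16 · 7 · 9 · 5 · 17 = 85680.
Merge one congruence at a time:
  Start: x ≡ 6 (mod 16).
  Combine with x ≡ 2 (mod 7); new modulus lcm = 112.
    Write x = 6 + 16·t and substitute into x ≡ 2 (mod 7): 16·t ≡ 2 − 6 = -4 (mod 7).
    Reduce coefficients mod 7: 2·t ≡ 3 (mod 7).
    The inverse of 2 mod 7 is 4 (since 2·4 = 8 = 1·7 + 1), so t ≡ 4·3 = 12 ≡ 5 (mod 7).
    Then x = 6 + 16·5 = 86, valid modulo lcm(16, 7) = 112: x ≡ 86 (mod 112).
  Combine with x ≡ 5 (mod 9); new modulus lcm = 1008.
    Write x = 86 + 112·t and substitute into x ≡ 5 (mod 9): 112·t ≡ 5 − 86 = -81 (mod 9).
    Reduce coefficients mod 9: 4·t ≡ 0 (mod 9).
    The inverse of 4 mod 9 is 7 (since 4·7 = 28 = 3·9 + 1), so t ≡ 7·0 = 0 ≡ 0 (mod 9).
    Then x = 86 + 112·0 = 86, valid modulo lcm(112, 9) = 1008: x ≡ 86 (mod 1008).
  Combine with x ≡ 1 (mod 5); new modulus lcm = 5040.
    Write x = 86 + 1008·t and substitute into x ≡ 1 (mod 5): 1008·t ≡ 1 − 86 = -85 (mod 5).
    Reduce coefficients mod 5: 3·t ≡ 0 (mod 5).
    The inverse of 3 mod 5 is 2 (since 3·2 = 6 = 1·5 + 1), so t ≡ 2·0 = 0 ≡ 0 (mod 5).
    Then x = 86 + 1008·0 = 86, valid modulo lcm(1008, 5) = 5040: x ≡ 86 (mod 5040).
  Combine with x ≡ 15 (mod 17); new modulus lcm = 85680.
    Write x = 86 + 5040·t and substitute into x ≡ 15 (mod 17): 5040·t ≡ 15 − 86 = -71 (mod 17).
    Reduce coefficients mod 17: 8·t ≡ 14 (mod 17).
    The inverse of 8 mod 17 is 15 (since 8·15 = 120 = 7·17 + 1), so t ≡ 15·14 = 210 ≡ 6 (mod 17).
    Then x = 86 + 5040·6 = 30326, valid modulo lcm(5040, 17) = 85680: x ≡ 30326 (mod 85680).
Verify against each original: 30326 mod 16 = 6, 30326 mod 7 = 2, 30326 mod 9 = 5, 30326 mod 5 = 1, 30326 mod 17 = 15.

x ≡ 30326 (mod 85680).


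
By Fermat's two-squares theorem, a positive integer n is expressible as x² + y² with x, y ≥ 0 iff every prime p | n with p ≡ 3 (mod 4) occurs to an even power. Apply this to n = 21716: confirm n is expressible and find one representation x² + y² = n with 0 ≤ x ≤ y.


Step 1: Factor n = 21716 = 2^2 · 61 · 89.
Step 2: Check the mod-4 condition on each prime factor: 2 = 2 (special); 61 ≡ 1 (mod 4), exponent 1; 89 ≡ 1 (mod 4), exponent 1.
All primes ≡ 3 (mod 4) appear to even exponent (or don't appear), so by the two-squares theorem n IS expressible as a sum of two squares.
Step 3: Build a representation. Group n = k² · m with k = 2 and m = 61 · 89 = 5429 (a product of primes ≡ 1 (mod 4)); a representation of m scales to one of n via (k·x)² + (k·y)² = k²(x² + y²). Each prime p ≡ 1 (mod 4) is itself a sum of two squares; find a² by testing p − a² for a perfect square:
  61: 61 − 1² = 60, 61 − 2² = 57, 61 − 3² = 52, 61 − 4² = 45, 61 − 5² = 36 = 6² ⇒ 61 = 5² + 6².
  89: 89 − 1² = 88, 89 − 2² = 85, 89 − 3² = 80, 89 − 4² = 73, 89 − 5² = 64 = 8² ⇒ 89 = 5² + 8².
  Combine using the Brahmagupta–Fibonacci identity (a² + b²)(c² + d²) = (ac − bd)² + (ad + bc)² = (ac + bd)² + (ad − bc)²:
  61 · 89 = 5429: from (5² + 6²)(5² + 8²), take (5·5 − 6·8, 5·8 + 6·5) = (25 − 48, 40 + 30) = (-23, 70); dropping signs (only squares matter) gives (23, 70); check 23² + 70² = 529 + 4900 = 5429 ✓.
  Scale by k = 2: (2·23, 2·70) = (46, 140).
Step 4: Order so x ≤ y and verify: 46² + 140² = 2116 + 19600 = 21716 = n. ✓

n = 21716 = 46² + 140² (one valid representation with x ≤ y).


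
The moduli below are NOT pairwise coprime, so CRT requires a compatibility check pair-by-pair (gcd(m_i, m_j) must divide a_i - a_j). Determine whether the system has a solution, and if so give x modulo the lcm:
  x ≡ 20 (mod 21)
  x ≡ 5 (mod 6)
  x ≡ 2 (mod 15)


Moduli 21, 6, 15 are not pairwise coprime, so CRT works modulo lcm(m_i) when all pairwise compatibility conditions hold.
Pairwise compatibility: gcd(m_i, m_j) must divide a_i - a_j for every pair.
Merge one congruence at a time:
  Start: x ≡ 20 (mod 21).
  Combine with x ≡ 5 (mod 6): gcd(21, 6) = 3; 5 - 20 = -15, which IS divisible by 3, so compatible.
    Write x = 20 + 21·t and substitute into x ≡ 5 (mod 6): 21·t ≡ 5 − 20 = -15 (mod 6).
    Divide the congruence (and modulus) by g = 3: 7·t ≡ -5 (mod 2).
    Reduce coefficients mod 2: 1·t ≡ 1 (mod 2).
    So t ≡ 1 (mod 2).
    Then x = 20 + 21·1 = 41, valid modulo lcm(21, 6) = 42: x ≡ 41 (mod 42).
  Combine with x ≡ 2 (mod 15): gcd(42, 15) = 3; 2 - 41 = -39, which IS divisible by 3, so compatible.
    Write x = 41 + 42·t and substitute into x ≡ 2 (mod 15): 42·t ≡ 2 − 41 = -39 (mod 15).
    Divide the congruence (and modulus) by g = 3: 14·t ≡ -13 (mod 5).
    Reduce coefficients mod 5: 4·t ≡ 2 (mod 5).
    The inverse of 4 mod 5 is 4 (since 4·4 = 16 = 3·5 + 1), so t ≡ 4·2 = 8 ≡ 3 (mod 5).
    Then x = 41 + 42·3 = 167, valid modulo lcm(42, 15) = 210: x ≡ 167 (mod 210).
Verify: 167 mod 21 = 20, 167 mod 6 = 5, 167 mod 15 = 2.

x ≡ 167 (mod 210).


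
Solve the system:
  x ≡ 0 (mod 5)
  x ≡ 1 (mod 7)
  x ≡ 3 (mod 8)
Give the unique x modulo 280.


Moduli 5, 7, 8 are pairwise coprime; by CRT there is a unique solution modulo M = 5 · 7 · 8 = 280.
Solve pairwise, accumulating the modulus:
  Start with x ≡ 0 (mod 5).
  Combine with x ≡ 1 (mod 7): since gcd(5, 7) = 1, we get a unique residue mod 35.
    Write x = 0 + 5·t and substitute into x ≡ 1 (mod 7): 5·t ≡ 1 − 0 = 1 (mod 7).
    The inverse of 5 mod 7 is 3 (since 5·3 = 15 = 2·7 + 1), so t ≡ 3·1 = 3 ≡ 3 (mod 7).
    Then x = 0 + 5·3 = 15, valid modulo lcm(5, 7) = 35: x ≡ 15 (mod 35).
  Combine with x ≡ 3 (mod 8): since gcd(35, 8) = 1, we get a unique residue mod 280.
    Write x = 15 + 35·t and substitute into x ≡ 3 (mod 8): 35·t ≡ 3 − 15 = -12 (mod 8).
    Reduce coefficients mod 8: 3·t ≡ 4 (mod 8).
    The inverse of 3 mod 8 is 3 (since 3·3 = 9 = 1·8 + 1), so t ≡ 3·4 = 12 ≡ 4 (mod 8).
    Then x = 15 + 35·4 = 155, valid modulo lcm(35, 8) = 280: x ≡ 155 (mod 280).
Verify: 155 mod 5 = 0 ✓, 155 mod 7 = 1 ✓, 155 mod 8 = 3 ✓.

x ≡ 155 (mod 280).


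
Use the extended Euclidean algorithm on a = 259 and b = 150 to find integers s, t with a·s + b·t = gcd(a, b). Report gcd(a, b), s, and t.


Euclidean algorithm on (259, 150) — divide until remainder is 0:
  259 = 1 · 150 + 109
  150 = 1 · 109 + 41
  109 = 2 · 41 + 27
  41 = 1 · 27 + 14
  27 = 1 · 14 + 13
  14 = 1 · 13 + 1
  13 = 13 · 1 + 0
gcd(259, 150) = 1.
Track Bezout coefficients alongside the remainders: start with r₀ = 259 = a·1 + b·0 (s = 1, t = 0) and r₁ = 150 = a·0 + b·1 (s = 0, t = 1); each new remainder r_{k+1} = r_{k-1} − q_k·r_k inherits s_{k+1} = s_{k-1} − q_k·s_k, t_{k+1} = t_{k-1} − q_k·t_k, so r_k = a·s_k + b·t_k at every step:
  q = 1: r = 109, s = 1 − 1·0 = 1, t = 0 − 1·1 = -1  (check: 259·1 + 150·(-1) = 109)
  q = 1: r = 41, s = 0 − 1·1 = -1, t = 1 − 1·(-1) = 2  (check: 259·(-1) + 150·2 = 41)
  q = 2: r = 27, s = 1 − 2·(-1) = 3, t = -1 − 2·2 = -5  (check: 259·3 + 150·(-5) = 27)
  q = 1: r = 14, s = -1 − 1·3 = -4, t = 2 − 1·(-5) = 7  (check: 259·(-4) + 150·7 = 14)
  q = 1: r = 13, s = 3 − 1·(-4) = 7, t = -5 − 1·7 = -12  (check: 259·7 + 150·(-12) = 13)
  q = 1: r = 1, s = -4 − 1·7 = -11, t = 7 − 1·(-12) = 19  (check: 259·(-11) + 150·19 = 1)
The row with r = 1 (the gcd) gives the Bezout coefficients s = -11, t = 19.
Result: 259 · (-11) + 150 · (19) = 1.

gcd(259, 150) = 1; s = -11, t = 19 (check: 259·(-11) + 150·19 = 1).


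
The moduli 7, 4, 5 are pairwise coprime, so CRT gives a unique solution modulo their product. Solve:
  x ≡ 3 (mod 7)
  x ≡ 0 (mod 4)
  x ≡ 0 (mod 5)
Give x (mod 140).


Moduli 7, 4, 5 are pairwise coprime; by CRT there is a unique solution modulo M = 7 · 4 · 5 = 140.
Solve pairwise, accumulating the modulus:
  Start with x ≡ 3 (mod 7).
  Combine with x ≡ 0 (mod 4): since gcd(7, 4) = 1, we get a unique residue mod 28.
    Write x = 3 + 7·t and substitute into x ≡ 0 (mod 4): 7·t ≡ 0 − 3 = -3 (mod 4).
    Reduce coefficients mod 4: 3·t ≡ 1 (mod 4).
    The inverse of 3 mod 4 is 3 (since 3·3 = 9 = 2·4 + 1), so t ≡ 3·1 = 3 ≡ 3 (mod 4).
    Then x = 3 + 7·3 = 24, valid modulo lcm(7, 4) = 28: x ≡ 24 (mod 28).
  Combine with x ≡ 0 (mod 5): since gcd(28, 5) = 1, we get a unique residue mod 140.
    Write x = 24 + 28·t and substitute into x ≡ 0 (mod 5): 28·t ≡ 0 − 24 = -24 (mod 5).
    Reduce coefficients mod 5: 3·t ≡ 1 (mod 5).
    The inverse of 3 mod 5 is 2 (since 3·2 = 6 = 1·5 + 1), so t ≡ 2·1 = 2 ≡ 2 (mod 5).
    Then x = 24 + 28·2 = 80, valid modulo lcm(28, 5) = 140: x ≡ 80 (mod 140).
Verify: 80 mod 7 = 3 ✓, 80 mod 4 = 0 ✓, 80 mod 5 = 0 ✓.

x ≡ 80 (mod 140).


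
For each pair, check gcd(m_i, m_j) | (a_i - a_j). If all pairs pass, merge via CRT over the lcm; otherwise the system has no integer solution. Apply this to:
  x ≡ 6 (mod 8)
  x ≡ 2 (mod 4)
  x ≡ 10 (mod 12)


Moduli 8, 4, 12 are not pairwise coprime, so CRT works modulo lcm(m_i) when all pairwise compatibility conditions hold.
Pairwise compatibility: gcd(m_i, m_j) must divide a_i - a_j for every pair.
Merge one congruence at a time:
  Start: x ≡ 6 (mod 8).
  Combine with x ≡ 2 (mod 4): gcd(8, 4) = 4; 2 - 6 = -4, which IS divisible by 4, so compatible.
    Write x = 6 + 8·t and substitute into x ≡ 2 (mod 4): 8·t ≡ 2 − 6 = -4 (mod 4).
    Divide the congruence (and modulus) by g = 4: 2·t ≡ -1 (mod 1).
    Modulo 1 every t works; take t = 0.
    Then x = 6 + 8·0 = 6, valid modulo lcm(8, 4) = 8: x ≡ 6 (mod 8).
  Combine with x ≡ 10 (mod 12): gcd(8, 12) = 4; 10 - 6 = 4, which IS divisible by 4, so compatible.
    Write x = 6 + 8·t and substitute into x ≡ 10 (mod 12): 8·t ≡ 10 − 6 = 4 (mod 12).
    Divide the congruence (and modulus) by g = 4: 2·t ≡ 1 (mod 3).
    The inverse of 2 mod 3 is 2 (since 2·2 = 4 = 1·3 + 1), so t ≡ 2·1 = 2 ≡ 2 (mod 3).
    Then x = 6 + 8·2 = 22, valid modulo lcm(8, 12) = 24: x ≡ 22 (mod 24).
Verify: 22 mod 8 = 6, 22 mod 4 = 2, 22 mod 12 = 10.

x ≡ 22 (mod 24).


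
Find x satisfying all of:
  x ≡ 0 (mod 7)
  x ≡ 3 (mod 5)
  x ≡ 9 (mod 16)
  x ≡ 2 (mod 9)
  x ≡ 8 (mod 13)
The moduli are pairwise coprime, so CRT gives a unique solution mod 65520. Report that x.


Product of moduli M = 7 · 5 · 16 · 9 · 13 = 65520.
Merge one congruence at a time:
  Start: x ≡ 0 (mod 7).
  Combine with x ≡ 3 (mod 5); new modulus lcm = 35.
    Write x = 0 + 7·t and substitute into x ≡ 3 (mod 5): 7·t ≡ 3 − 0 = 3 (mod 5).
    Reduce coefficients mod 5: 2·t ≡ 3 (mod 5).
    The inverse of 2 mod 5 is 3 (since 2·3 = 6 = 1·5 + 1), so t ≡ 3·3 = 9 ≡ 4 (mod 5).
    Then x = 0 + 7·4 = 28, valid modulo lcm(7, 5) = 35: x ≡ 28 (mod 35).
  Combine with x ≡ 9 (mod 16); new modulus lcm = 560.
    Write x = 28 + 35·t and substitute into x ≡ 9 (mod 16): 35·t ≡ 9 − 28 = -19 (mod 16).
    Reduce coefficients mod 16: 3·t ≡ 13 (mod 16).
    The inverse of 3 mod 16 is 11 (since 3·11 = 33 = 2·16 + 1), so t ≡ 11·13 = 143 ≡ 15 (mod 16).
    Then x = 28 + 35·15 = 553, valid modulo lcm(35, 16) = 560: x ≡ 553 (mod 560).
  Combine with x ≡ 2 (mod 9); new modulus lcm = 5040.
    Write x = 553 + 560·t and substitute into x ≡ 2 (mod 9): 560·t ≡ 2 − 553 = -551 (mod 9).
    Reduce coefficients mod 9: 2·t ≡ 7 (mod 9).
    The inverse of 2 mod 9 is 5 (since 2·5 = 10 = 1·9 + 1), so t ≡ 5·7 = 35 ≡ 8 (mod 9).
    Then x = 553 + 560·8 = 5033, valid modulo lcm(560, 9) = 5040: x ≡ 5033 (mod 5040).
  Combine with x ≡ 8 (mod 13); new modulus lcm = 65520.
    Write x = 5033 + 5040·t and substitute into x ≡ 8 (mod 13): 5040·t ≡ 8 − 5033 = -5025 (mod 13).
    Reduce coefficients mod 13: 9·t ≡ 6 (mod 13).
    The inverse of 9 mod 13 is 3 (since 9·3 = 27 = 2·13 + 1), so t ≡ 3·6 = 18 ≡ 5 (mod 13).
    Then x = 5033 + 5040·5 = 30233, valid modulo lcm(5040, 13) = 65520: x ≡ 30233 (mod 65520).
Verify against each original: 30233 mod 7 = 0, 30233 mod 5 = 3, 30233 mod 16 = 9, 30233 mod 9 = 2, 30233 mod 13 = 8.

x ≡ 30233 (mod 65520).


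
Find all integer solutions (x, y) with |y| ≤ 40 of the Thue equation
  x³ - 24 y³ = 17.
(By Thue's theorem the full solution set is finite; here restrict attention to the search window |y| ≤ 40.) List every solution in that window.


The equation is x³ - 24y³ = 17. For fixed y, x³ = 24·y³ + 17, so a solution requires the RHS to be a perfect cube.
Strategy: iterate y from -40 to 40, compute RHS = 24·y³ + 17, and check whether it is a (positive or negative) perfect cube.
Check small values of y:
  y = 0: RHS = 17 is not a perfect cube.
  y = 1: RHS = 41 is not a perfect cube.
  y = -1: RHS = -7 is not a perfect cube.
  y = 2: RHS = 209 is not a perfect cube.
  y = -2: RHS = -175 is not a perfect cube.
  y = 3: RHS = 665 is not a perfect cube.
  y = -3: RHS = -631 is not a perfect cube.
Continuing the search up to |y| = 40 finds no solutions either.
No (x, y) in the scanned range satisfies the equation.

No integer solutions with |y| ≤ 40.


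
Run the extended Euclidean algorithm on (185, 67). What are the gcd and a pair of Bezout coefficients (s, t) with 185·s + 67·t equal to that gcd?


Euclidean algorithm on (185, 67) — divide until remainder is 0:
  185 = 2 · 67 + 51
  67 = 1 · 51 + 16
  51 = 3 · 16 + 3
  16 = 5 · 3 + 1
  3 = 3 · 1 + 0
gcd(185, 67) = 1.
Track Bezout coefficients alongside the remainders: start with r₀ = 185 = a·1 + b·0 (s = 1, t = 0) and r₁ = 67 = a·0 + b·1 (s = 0, t = 1); each new remainder r_{k+1} = r_{k-1} − q_k·r_k inherits s_{k+1} = s_{k-1} − q_k·s_k, t_{k+1} = t_{k-1} − q_k·t_k, so r_k = a·s_k + b·t_k at every step:
  q = 2: r = 51, s = 1 − 2·0 = 1, t = 0 − 2·1 = -2  (check: 185·1 + 67·(-2) = 51)
  q = 1: r = 16, s = 0 − 1·1 = -1, t = 1 − 1·(-2) = 3  (check: 185·(-1) + 67·3 = 16)
  q = 3: r = 3, s = 1 − 3·(-1) = 4, t = -2 − 3·3 = -11  (check: 185·4 + 67·(-11) = 3)
  q = 5: r = 1, s = -1 − 5·4 = -21, t = 3 − 5·(-11) = 58  (check: 185·(-21) + 67·58 = 1)
The row with r = 1 (the gcd) gives the Bezout coefficients s = -21, t = 58.
Result: 185 · (-21) + 67 · (58) = 1.

gcd(185, 67) = 1; s = -21, t = 58 (check: 185·(-21) + 67·58 = 1).


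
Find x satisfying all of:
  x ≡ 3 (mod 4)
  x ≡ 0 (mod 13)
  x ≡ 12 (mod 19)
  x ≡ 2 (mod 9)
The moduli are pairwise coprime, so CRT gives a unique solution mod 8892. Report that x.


Product of moduli M = 4 · 13 · 19 · 9 = 8892.
Merge one congruence at a time:
  Start: x ≡ 3 (mod 4).
  Combine with x ≡ 0 (mod 13); new modulus lcm = 52.
    Write x = 3 + 4·t and substitute into x ≡ 0 (mod 13): 4·t ≡ 0 − 3 = -3 (mod 13).
    Reduce coefficients mod 13: 4·t ≡ 10 (mod 13).
    The inverse of 4 mod 13 is 10 (since 4·10 = 40 = 3·13 + 1), so t ≡ 10·10 = 100 ≡ 9 (mod 13).
    Then x = 3 + 4·9 = 39, valid modulo lcm(4, 13) = 52: x ≡ 39 (mod 52).
  Combine with x ≡ 12 (mod 19); new modulus lcm = 988.
    Write x = 39 + 52·t and substitute into x ≡ 12 (mod 19): 52·t ≡ 12 − 39 = -27 (mod 19).
    Reduce coefficients mod 19: 14·t ≡ 11 (mod 19).
    The inverse of 14 mod 19 is 15 (since 14·15 = 210 = 11·19 + 1), so t ≡ 15·11 = 165 ≡ 13 (mod 19).
    Then x = 39 + 52·13 = 715, valid modulo lcm(52, 19) = 988: x ≡ 715 (mod 988).
  Combine with x ≡ 2 (mod 9); new modulus lcm = 8892.
    Write x = 715 + 988·t and substitute into x ≡ 2 (mod 9): 988·t ≡ 2 − 715 = -713 (mod 9).
    Reduce coefficients mod 9: 7·t ≡ 7 (mod 9).
    The inverse of 7 mod 9 is 4 (since 7·4 = 28 = 3·9 + 1), so t ≡ 4·7 = 28 ≡ 1 (mod 9).
    Then x = 715 + 988·1 = 1703, valid modulo lcm(988, 9) = 8892: x ≡ 1703 (mod 8892).
Verify against each original: 1703 mod 4 = 3, 1703 mod 13 = 0, 1703 mod 19 = 12, 1703 mod 9 = 2.

x ≡ 1703 (mod 8892).


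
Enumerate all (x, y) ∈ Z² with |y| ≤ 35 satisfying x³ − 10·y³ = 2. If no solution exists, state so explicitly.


The equation is x³ - 10y³ = 2. For fixed y, x³ = 10·y³ + 2, so a solution requires the RHS to be a perfect cube.
Strategy: iterate y from -35 to 35, compute RHS = 10·y³ + 2, and check whether it is a (positive or negative) perfect cube.
Check small values of y:
  y = 0: RHS = 2 is not a perfect cube.
  y = 1: RHS = 12 is not a perfect cube.
  y = -1: RHS = -8 = (-2)³ ⇒ x = -2 works.
  y = 2: RHS = 82 is not a perfect cube.
  y = -2: RHS = -78 is not a perfect cube.
  y = 3: RHS = 272 is not a perfect cube.
  y = -3: RHS = -268 is not a perfect cube.
Continuing the search up to |y| = 35 finds no further solutions beyond those listed.
Collected solutions: (-2, -1).

Solutions (with |y| ≤ 35): (-2, -1).


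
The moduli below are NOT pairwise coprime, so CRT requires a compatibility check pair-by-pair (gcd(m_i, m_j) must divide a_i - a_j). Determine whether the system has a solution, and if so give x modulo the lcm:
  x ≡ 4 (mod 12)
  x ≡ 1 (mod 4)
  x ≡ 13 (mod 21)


Moduli 12, 4, 21 are not pairwise coprime, so CRT works modulo lcm(m_i) when all pairwise compatibility conditions hold.
Pairwise compatibility: gcd(m_i, m_j) must divide a_i - a_j for every pair.
Merge one congruence at a time:
  Start: x ≡ 4 (mod 12).
  Combine with x ≡ 1 (mod 4): gcd(12, 4) = 4, and 1 - 4 = -3 is NOT divisible by 4.
    ⇒ system is inconsistent (no integer solution).

No solution (the system is inconsistent).


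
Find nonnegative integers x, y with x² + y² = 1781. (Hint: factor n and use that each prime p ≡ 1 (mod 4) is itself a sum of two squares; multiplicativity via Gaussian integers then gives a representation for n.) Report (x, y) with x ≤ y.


Step 1: Factor n = 1781 = 13 · 137.
Step 2: Check the mod-4 condition on each prime factor: 13 ≡ 1 (mod 4), exponent 1; 137 ≡ 1 (mod 4), exponent 1.
All primes ≡ 3 (mod 4) appear to even exponent (or don't appear), so by the two-squares theorem n IS expressible as a sum of two squares.
Step 3: Build a representation. Here n = 13 · 137 is a product of primes ≡ 1 (mod 4). Each prime p ≡ 1 (mod 4) is itself a sum of two squares; find a² by testing p − a² for a perfect square:
  13: 13 − 1² = 12, 13 − 2² = 9 = 3² ⇒ 13 = 2² + 3².
  137: 137 − 1² = 136, 137 − 2² = 133, 137 − 3² = 128, 137 − 4² = 121 = 11² ⇒ 137 = 4² + 11².
  Combine using the Brahmagupta–Fibonacci identity (a² + b²)(c² + d²) = (ac − bd)² + (ad + bc)² = (ac + bd)² + (ad − bc)²:
  13 · 137 = 1781: from (2² + 3²)(4² + 11²), take (2·4 − 3·11, 2·11 + 3·4) = (8 − 33, 22 + 12) = (-25, 34); dropping signs (only squares matter) gives (25, 34); check 25² + 34² = 625 + 1156 = 1781 ✓.
Step 4: Order so x ≤ y and verify: 25² + 34² = 625 + 1156 = 1781 = n. ✓

n = 1781 = 25² + 34² (one valid representation with x ≤ y).


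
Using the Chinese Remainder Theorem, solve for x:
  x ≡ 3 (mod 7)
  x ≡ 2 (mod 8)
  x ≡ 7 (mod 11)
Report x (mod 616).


Moduli 7, 8, 11 are pairwise coprime; by CRT there is a unique solution modulo M = 7 · 8 · 11 = 616.
Solve pairwise, accumulating the modulus:
  Start with x ≡ 3 (mod 7).
  Combine with x ≡ 2 (mod 8): since gcd(7, 8) = 1, we get a unique residue mod 56.
    Write x = 3 + 7·t and substitute into x ≡ 2 (mod 8): 7·t ≡ 2 − 3 = -1 (mod 8).
    Reduce coefficients mod 8: 7·t ≡ 7 (mod 8).
    The inverse of 7 mod 8 is 7 (since 7·7 = 49 = 6·8 + 1), so t ≡ 7·7 = 49 ≡ 1 (mod 8).
    Then x = 3 + 7·1 = 10, valid modulo lcm(7, 8) = 56: x ≡ 10 (mod 56).
  Combine with x ≡ 7 (mod 11): since gcd(56, 11) = 1, we get a unique residue mod 616.
    Write x = 10 + 56·t and substitute into x ≡ 7 (mod 11): 56·t ≡ 7 − 10 = -3 (mod 11).
    Reduce coefficients mod 11: 1·t ≡ 8 (mod 11).
    So t ≡ 8 (mod 11).
    Then x = 10 + 56·8 = 458, valid modulo lcm(56, 11) = 616: x ≡ 458 (mod 616).
Verify: 458 mod 7 = 3 ✓, 458 mod 8 = 2 ✓, 458 mod 11 = 7 ✓.

x ≡ 458 (mod 616).


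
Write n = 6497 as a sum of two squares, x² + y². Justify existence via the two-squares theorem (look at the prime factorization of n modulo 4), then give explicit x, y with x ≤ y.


Step 1: Factor n = 6497 = 73 · 89.
Step 2: Check the mod-4 condition on each prime factor: 73 ≡ 1 (mod 4), exponent 1; 89 ≡ 1 (mod 4), exponent 1.
All primes ≡ 3 (mod 4) appear to even exponent (or don't appear), so by the two-squares theorem n IS expressible as a sum of two squares.
Step 3: Build a representation. Here n = 73 · 89 is a product of primes ≡ 1 (mod 4). Each prime p ≡ 1 (mod 4) is itself a sum of two squares; find a² by testing p − a² for a perfect square:
  73: 73 − 1² = 72, 73 − 2² = 69, 73 − 3² = 64 = 8² ⇒ 73 = 3² + 8².
  89: 89 − 1² = 88, 89 − 2² = 85, 89 − 3² = 80, 89 − 4² = 73, 89 − 5² = 64 = 8² ⇒ 89 = 5² + 8².
  Combine using the Brahmagupta–Fibonacci identity (a² + b²)(c² + d²) = (ac − bd)² + (ad + bc)² = (ac + bd)² + (ad − bc)²:
  73 · 89 = 6497: from (3² + 8²)(5² + 8²), take (3·5 − 8·8, 3·8 + 8·5) = (15 − 64, 24 + 40) = (-49, 64); dropping signs (only squares matter) gives (49, 64); check 49² + 64² = 2401 + 4096 = 6497 ✓.
Step 4: Order so x ≤ y and verify: 49² + 64² = 2401 + 4096 = 6497 = n. ✓

n = 6497 = 49² + 64² (one valid representation with x ≤ y).


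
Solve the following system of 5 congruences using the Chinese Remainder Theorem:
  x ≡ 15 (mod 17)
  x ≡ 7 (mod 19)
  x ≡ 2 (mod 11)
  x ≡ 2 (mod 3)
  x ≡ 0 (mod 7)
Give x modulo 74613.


Product of moduli M = 17 · 19 · 11 · 3 · 7 = 74613.
Merge one congruence at a time:
  Start: x ≡ 15 (mod 17).
  Combine with x ≡ 7 (mod 19); new modulus lcm = 323.
    Write x = 15 + 17·t and substitute into x ≡ 7 (mod 19): 17·t ≡ 7 − 15 = -8 (mod 19).
    Reduce coefficients mod 19: 17·t ≡ 11 (mod 19).
    The inverse of 17 mod 19 is 9 (since 17·9 = 153 = 8·19 + 1), so t ≡ 9·11 = 99 ≡ 4 (mod 19).
    Then x = 15 + 17·4 = 83, valid modulo lcm(17, 19) = 323: x ≡ 83 (mod 323).
  Combine with x ≡ 2 (mod 11); new modulus lcm = 3553.
    Write x = 83 + 323·t and substitute into x ≡ 2 (mod 11): 323·t ≡ 2 − 83 = -81 (mod 11).
    Reduce coefficients mod 11: 4·t ≡ 7 (mod 11).
    The inverse of 4 mod 11 is 3 (since 4·3 = 12 = 1·11 + 1), so t ≡ 3·7 = 21 ≡ 10 (mod 11).
    Then x = 83 + 323·10 = 3313, valid modulo lcm(323, 11) = 3553: x ≡ 3313 (mod 3553).
  Combine with x ≡ 2 (mod 3); new modulus lcm = 10659.
    Write x = 3313 + 3553·t and substitute into x ≡ 2 (mod 3): 3553·t ≡ 2 − 3313 = -3311 (mod 3).
    Reduce coefficients mod 3: 1·t ≡ 1 (mod 3).
    So t ≡ 1 (mod 3).
    Then x = 3313 + 3553·1 = 6866, valid modulo lcm(3553, 3) = 10659: x ≡ 6866 (mod 10659).
  Combine with x ≡ 0 (mod 7); new modulus lcm = 74613.
    Write x = 6866 + 10659·t and substitute into x ≡ 0 (mod 7): 10659·t ≡ 0 − 6866 = -6866 (mod 7).
    Reduce coefficients mod 7: 5·t ≡ 1 (mod 7).
    The inverse of 5 mod 7 is 3 (since 5·3 = 15 = 2·7 + 1), so t ≡ 3·1 = 3 ≡ 3 (mod 7).
    Then x = 6866 + 10659·3 = 38843, valid modulo lcm(10659, 7) = 74613: x ≡ 38843 (mod 74613).
Verify against each original: 38843 mod 17 = 15, 38843 mod 19 = 7, 38843 mod 11 = 2, 38843 mod 3 = 2, 38843 mod 7 = 0.

x ≡ 38843 (mod 74613).


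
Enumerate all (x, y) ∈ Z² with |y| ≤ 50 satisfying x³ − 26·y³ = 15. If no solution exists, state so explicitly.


The equation is x³ - 26y³ = 15. For fixed y, x³ = 26·y³ + 15, so a solution requires the RHS to be a perfect cube.
Strategy: iterate y from -50 to 50, compute RHS = 26·y³ + 15, and check whether it is a (positive or negative) perfect cube.
Check small values of y:
  y = 0: RHS = 15 is not a perfect cube.
  y = 1: RHS = 41 is not a perfect cube.
  y = -1: RHS = -11 is not a perfect cube.
  y = 2: RHS = 223 is not a perfect cube.
  y = -2: RHS = -193 is not a perfect cube.
  y = 3: RHS = 717 is not a perfect cube.
  y = -3: RHS = -687 is not a perfect cube.
Continuing the search up to |y| = 50 finds no solutions either.
No (x, y) in the scanned range satisfies the equation.

No integer solutions with |y| ≤ 50.


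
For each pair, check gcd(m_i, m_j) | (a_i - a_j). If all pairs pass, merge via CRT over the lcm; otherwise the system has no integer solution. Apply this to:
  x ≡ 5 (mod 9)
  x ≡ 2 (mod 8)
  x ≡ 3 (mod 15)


Moduli 9, 8, 15 are not pairwise coprime, so CRT works modulo lcm(m_i) when all pairwise compatibility conditions hold.
Pairwise compatibility: gcd(m_i, m_j) must divide a_i - a_j for every pair.
Merge one congruence at a time:
  Start: x ≡ 5 (mod 9).
  Combine with x ≡ 2 (mod 8): gcd(9, 8) = 1; 2 - 5 = -3, which IS divisible by 1, so compatible.
    Write x = 5 + 9·t and substitute into x ≡ 2 (mod 8): 9·t ≡ 2 − 5 = -3 (mod 8).
    Reduce coefficients mod 8: 1·t ≡ 5 (mod 8).
    So t ≡ 5 (mod 8).
    Then x = 5 + 9·5 = 50, valid modulo lcm(9, 8) = 72: x ≡ 50 (mod 72).
  Combine with x ≡ 3 (mod 15): gcd(72, 15) = 3, and 3 - 50 = -47 is NOT divisible by 3.
    ⇒ system is inconsistent (no integer solution).

No solution (the system is inconsistent).


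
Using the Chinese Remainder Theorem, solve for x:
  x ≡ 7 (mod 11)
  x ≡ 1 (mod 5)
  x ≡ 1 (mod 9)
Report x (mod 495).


Moduli 11, 5, 9 are pairwise coprime; by CRT there is a unique solution modulo M = 11 · 5 · 9 = 495.
Solve pairwise, accumulating the modulus:
  Start with x ≡ 7 (mod 11).
  Combine with x ≡ 1 (mod 5): since gcd(11, 5) = 1, we get a unique residue mod 55.
    Write x = 7 + 11·t and substitute into x ≡ 1 (mod 5): 11·t ≡ 1 − 7 = -6 (mod 5).
    Reduce coefficients mod 5: 1·t ≡ 4 (mod 5).
    So t ≡ 4 (mod 5).
    Then x = 7 + 11·4 = 51, valid modulo lcm(11, 5) = 55: x ≡ 51 (mod 55).
  Combine with x ≡ 1 (mod 9): since gcd(55, 9) = 1, we get a unique residue mod 495.
    Write x = 51 + 55·t and substitute into x ≡ 1 (mod 9): 55·t ≡ 1 − 51 = -50 (mod 9).
    Reduce coefficients mod 9: 1·t ≡ 4 (mod 9).
    So t ≡ 4 (mod 9).
    Then x = 51 + 55·4 = 271, valid modulo lcm(55, 9) = 495: x ≡ 271 (mod 495).
Verify: 271 mod 11 = 7 ✓, 271 mod 5 = 1 ✓, 271 mod 9 = 1 ✓.

x ≡ 271 (mod 495).


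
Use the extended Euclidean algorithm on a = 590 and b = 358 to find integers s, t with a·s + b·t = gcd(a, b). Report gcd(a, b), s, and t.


Euclidean algorithm on (590, 358) — divide until remainder is 0:
  590 = 1 · 358 + 232
  358 = 1 · 232 + 126
  232 = 1 · 126 + 106
  126 = 1 · 106 + 20
  106 = 5 · 20 + 6
  20 = 3 · 6 + 2
  6 = 3 · 2 + 0
gcd(590, 358) = 2.
Track Bezout coefficients alongside the remainders: start with r₀ = 590 = a·1 + b·0 (s = 1, t = 0) and r₁ = 358 = a·0 + b·1 (s = 0, t = 1); each new remainder r_{k+1} = r_{k-1} − q_k·r_k inherits s_{k+1} = s_{k-1} − q_k·s_k, t_{k+1} = t_{k-1} − q_k·t_k, so r_k = a·s_k + b·t_k at every step:
  q = 1: r = 232, s = 1 − 1·0 = 1, t = 0 − 1·1 = -1  (check: 590·1 + 358·(-1) = 232)
  q = 1: r = 126, s = 0 − 1·1 = -1, t = 1 − 1·(-1) = 2  (check: 590·(-1) + 358·2 = 126)
  q = 1: r = 106, s = 1 − 1·(-1) = 2, t = -1 − 1·2 = -3  (check: 590·2 + 358·(-3) = 106)
  q = 1: r = 20, s = -1 − 1·2 = -3, t = 2 − 1·(-3) = 5  (check: 590·(-3) + 358·5 = 20)
  q = 5: r = 6, s = 2 − 5·(-3) = 17, t = -3 − 5·5 = -28  (check: 590·17 + 358·(-28) = 6)
  q = 3: r = 2, s = -3 − 3·17 = -54, t = 5 − 3·(-28) = 89  (check: 590·(-54) + 358·89 = 2)
The row with r = 2 (the gcd) gives the Bezout coefficients s = -54, t = 89.
Result: 590 · (-54) + 358 · (89) = 2.

gcd(590, 358) = 2; s = -54, t = 89 (check: 590·(-54) + 358·89 = 2).


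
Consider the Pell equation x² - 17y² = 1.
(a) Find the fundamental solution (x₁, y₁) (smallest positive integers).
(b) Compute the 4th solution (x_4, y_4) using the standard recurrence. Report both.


Step 1: Find the fundamental solution (x₁, y₁) of x² - 17y² = 1.
  Expand √17 as a continued fraction. a₀ = ⌊√17⌋ = 4; iterate m_{k+1} = d_k·a_k − m_k, d_{k+1} = (17 − m_{k+1}²)/d_k, a_{k+1} = ⌊(a₀ + m_{k+1})/d_{k+1}⌋ (starting m₀ = 0, d₀ = 1), with convergents p_k = a_k·p_{k-1} + p_{k-2}, q_k = a_k·q_{k-1} + q_{k-2} (p₋₁ = 1, q₋₁ = 0):
  k = 0: a₀ = 4; p₀/q₀ = 4/1; p₀² − 17·q₀² = 16 − 17 = -1.
  k = 1: m = 4, d = 1, a = ⌊(4 + 4)/1⌋ = 8; p/q = (8·4 + 1)/(8·1 + 0) = 33/8; p² − 17·q² = 1089 − 1088 = 1.
  The first convergent with p² − 17·q² = 1 gives the fundamental solution (x₁, y₁) = (33, 8).
Step 2: Apply the recurrence (x_{n+1}, y_{n+1}) = (x₁x_n + 17y₁y_n, x₁y_n + y₁x_n) repeatedly.
  From (x_1, y_1) = (33, 8): x_2 = 33·33 + 17·8·8 = 2177; y_2 = 33·8 + 8·33 = 528.
  From (x_2, y_2) = (2177, 528): x_3 = 33·2177 + 17·8·528 = 143649; y_3 = 33·528 + 8·2177 = 34840.
  From (x_3, y_3) = (143649, 34840): x_4 = 33·143649 + 17·8·34840 = 9478657; y_4 = 33·34840 + 8·143649 = 2298912.
Step 3: Verify x_4² - 17·y_4² = 89844938523649 - 89844938523648 = 1 (should be 1). ✓

(x_1, y_1) = (33, 8); (x_4, y_4) = (9478657, 2298912).


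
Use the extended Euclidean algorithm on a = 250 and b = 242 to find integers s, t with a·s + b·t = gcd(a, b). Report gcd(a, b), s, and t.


Euclidean algorithm on (250, 242) — divide until remainder is 0:
  250 = 1 · 242 + 8
  242 = 30 · 8 + 2
  8 = 4 · 2 + 0
gcd(250, 242) = 2.
Track Bezout coefficients alongside the remainders: start with r₀ = 250 = a·1 + b·0 (s = 1, t = 0) and r₁ = 242 = a·0 + b·1 (s = 0, t = 1); each new remainder r_{k+1} = r_{k-1} − q_k·r_k inherits s_{k+1} = s_{k-1} − q_k·s_k, t_{k+1} = t_{k-1} − q_k·t_k, so r_k = a·s_k + b·t_k at every step:
  q = 1: r = 8, s = 1 − 1·0 = 1, t = 0 − 1·1 = -1  (check: 250·1 + 242·(-1) = 8)
  q = 30: r = 2, s = 0 − 30·1 = -30, t = 1 − 30·(-1) = 31  (check: 250·(-30) + 242·31 = 2)
The row with r = 2 (the gcd) gives the Bezout coefficients s = -30, t = 31.
Result: 250 · (-30) + 242 · (31) = 2.

gcd(250, 242) = 2; s = -30, t = 31 (check: 250·(-30) + 242·31 = 2).


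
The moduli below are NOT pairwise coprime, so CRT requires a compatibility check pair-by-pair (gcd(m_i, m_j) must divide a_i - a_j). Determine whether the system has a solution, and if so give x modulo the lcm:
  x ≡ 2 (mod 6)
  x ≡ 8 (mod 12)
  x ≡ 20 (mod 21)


Moduli 6, 12, 21 are not pairwise coprime, so CRT works modulo lcm(m_i) when all pairwise compatibility conditions hold.
Pairwise compatibility: gcd(m_i, m_j) must divide a_i - a_j for every pair.
Merge one congruence at a time:
  Start: x ≡ 2 (mod 6).
  Combine with x ≡ 8 (mod 12): gcd(6, 12) = 6; 8 - 2 = 6, which IS divisible by 6, so compatible.
    Write x = 2 + 6·t and substitute into x ≡ 8 (mod 12): 6·t ≡ 8 − 2 = 6 (mod 12).
    Divide the congruence (and modulus) by g = 6: 1·t ≡ 1 (mod 2).
    So t ≡ 1 (mod 2).
    Then x = 2 + 6·1 = 8, valid modulo lcm(6, 12) = 12: x ≡ 8 (mod 12).
  Combine with x ≡ 20 (mod 21): gcd(12, 21) = 3; 20 - 8 = 12, which IS divisible by 3, so compatible.
    Write x = 8 + 12·t and substitute into x ≡ 20 (mod 21): 12·t ≡ 20 − 8 = 12 (mod 21).
    Divide the congruence (and modulus) by g = 3: 4·t ≡ 4 (mod 7).
    The inverse of 4 mod 7 is 2 (since 4·2 = 8 = 1·7 + 1), so t ≡ 2·4 = 8 ≡ 1 (mod 7).
    Then x = 8 + 12·1 = 20, valid modulo lcm(12, 21) = 84: x ≡ 20 (mod 84).
Verify: 20 mod 6 = 2, 20 mod 12 = 8, 20 mod 21 = 20.

x ≡ 20 (mod 84).


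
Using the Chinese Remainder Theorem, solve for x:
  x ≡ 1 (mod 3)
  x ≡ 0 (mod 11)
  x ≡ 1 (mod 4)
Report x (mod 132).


Moduli 3, 11, 4 are pairwise coprime; by CRT there is a unique solution modulo M = 3 · 11 · 4 = 132.
Solve pairwise, accumulating the modulus:
  Start with x ≡ 1 (mod 3).
  Combine with x ≡ 0 (mod 11): since gcd(3, 11) = 1, we get a unique residue mod 33.
    Write x = 1 + 3·t and substitute into x ≡ 0 (mod 11): 3·t ≡ 0 − 1 = -1 (mod 11).
    Reduce coefficients mod 11: 3·t ≡ 10 (mod 11).
    The inverse of 3 mod 11 is 4 (since 3·4 = 12 = 1·11 + 1), so t ≡ 4·10 = 40 ≡ 7 (mod 11).
    Then x = 1 + 3·7 = 22, valid modulo lcm(3, 11) = 33: x ≡ 22 (mod 33).
  Combine with x ≡ 1 (mod 4): since gcd(33, 4) = 1, we get a unique residue mod 132.
    Write x = 22 + 33·t and substitute into x ≡ 1 (mod 4): 33·t ≡ 1 − 22 = -21 (mod 4).
    Reduce coefficients mod 4: 1·t ≡ 3 (mod 4).
    So t ≡ 3 (mod 4).
    Then x = 22 + 33·3 = 121, valid modulo lcm(33, 4) = 132: x ≡ 121 (mod 132).
Verify: 121 mod 3 = 1 ✓, 121 mod 11 = 0 ✓, 121 mod 4 = 1 ✓.

x ≡ 121 (mod 132).


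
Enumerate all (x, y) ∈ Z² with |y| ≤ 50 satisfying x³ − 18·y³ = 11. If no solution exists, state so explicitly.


The equation is x³ - 18y³ = 11. For fixed y, x³ = 18·y³ + 11, so a solution requires the RHS to be a perfect cube.
Strategy: iterate y from -50 to 50, compute RHS = 18·y³ + 11, and check whether it is a (positive or negative) perfect cube.
Check small values of y:
  y = 0: RHS = 11 is not a perfect cube.
  y = 1: RHS = 29 is not a perfect cube.
  y = -1: RHS = -7 is not a perfect cube.
  y = 2: RHS = 155 is not a perfect cube.
  y = -2: RHS = -133 is not a perfect cube.
  y = 3: RHS = 497 is not a perfect cube.
  y = -3: RHS = -475 is not a perfect cube.
Continuing the search up to |y| = 50 finds no solutions either.
No (x, y) in the scanned range satisfies the equation.

No integer solutions with |y| ≤ 50.


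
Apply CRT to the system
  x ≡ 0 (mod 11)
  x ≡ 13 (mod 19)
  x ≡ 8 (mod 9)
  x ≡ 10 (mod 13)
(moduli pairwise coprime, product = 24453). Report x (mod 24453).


Product of moduli M = 11 · 19 · 9 · 13 = 24453.
Merge one congruence at a time:
  Start: x ≡ 0 (mod 11).
  Combine with x ≡ 13 (mod 19); new modulus lcm = 209.
    Write x = 0 + 11·t and substitute into x ≡ 13 (mod 19): 11·t ≡ 13 − 0 = 13 (mod 19).
    The inverse of 11 mod 19 is 7 (since 11·7 = 77 = 4·19 + 1), so t ≡ 7·13 = 91 ≡ 15 (mod 19).
    Then x = 0 + 11·15 = 165, valid modulo lcm(11, 19) = 209: x ≡ 165 (mod 209).
  Combine with x ≡ 8 (mod 9); new modulus lcm = 1881.
    Write x = 165 + 209·t and substitute into x ≡ 8 (mod 9): 209·t ≡ 8 − 165 = -157 (mod 9).
    Reduce coefficients mod 9: 2·t ≡ 5 (mod 9).
    The inverse of 2 mod 9 is 5 (since 2·5 = 10 = 1·9 + 1), so t ≡ 5·5 = 25 ≡ 7 (mod 9).
    Then x = 165 + 209·7 = 1628, valid modulo lcm(209, 9) = 1881: x ≡ 1628 (mod 1881).
  Combine with x ≡ 10 (mod 13); new modulus lcm = 24453.
    Write x = 1628 + 1881·t and substitute into x ≡ 10 (mod 13): 1881·t ≡ 10 − 1628 = -1618 (mod 13).
    Reduce coefficients mod 13: 9·t ≡ 7 (mod 13).
    The inverse of 9 mod 13 is 3 (since 9·3 = 27 = 2·13 + 1), so t ≡ 3·7 = 21 ≡ 8 (mod 13).
    Then x = 1628 + 1881·8 = 16676, valid modulo lcm(1881, 13) = 24453: x ≡ 16676 (mod 24453).
Verify against each original: 16676 mod 11 = 0, 16676 mod 19 = 13, 16676 mod 9 = 8, 16676 mod 13 = 10.

x ≡ 16676 (mod 24453).


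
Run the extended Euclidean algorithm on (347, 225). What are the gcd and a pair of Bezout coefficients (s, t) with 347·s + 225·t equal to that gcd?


Euclidean algorithm on (347, 225) — divide until remainder is 0:
  347 = 1 · 225 + 122
  225 = 1 · 122 + 103
  122 = 1 · 103 + 19
  103 = 5 · 19 + 8
  19 = 2 · 8 + 3
  8 = 2 · 3 + 2
  3 = 1 · 2 + 1
  2 = 2 · 1 + 0
gcd(347, 225) = 1.
Track Bezout coefficients alongside the remainders: start with r₀ = 347 = a·1 + b·0 (s = 1, t = 0) and r₁ = 225 = a·0 + b·1 (s = 0, t = 1); each new remainder r_{k+1} = r_{k-1} − q_k·r_k inherits s_{k+1} = s_{k-1} − q_k·s_k, t_{k+1} = t_{k-1} − q_k·t_k, so r_k = a·s_k + b·t_k at every step:
  q = 1: r = 122, s = 1 − 1·0 = 1, t = 0 − 1·1 = -1  (check: 347·1 + 225·(-1) = 122)
  q = 1: r = 103, s = 0 − 1·1 = -1, t = 1 − 1·(-1) = 2  (check: 347·(-1) + 225·2 = 103)
  q = 1: r = 19, s = 1 − 1·(-1) = 2, t = -1 − 1·2 = -3  (check: 347·2 + 225·(-3) = 19)
  q = 5: r = 8, s = -1 − 5·2 = -11, t = 2 − 5·(-3) = 17  (check: 347·(-11) + 225·17 = 8)
  q = 2: r = 3, s = 2 − 2·(-11) = 24, t = -3 − 2·17 = -37  (check: 347·24 + 225·(-37) = 3)
  q = 2: r = 2, s = -11 − 2·24 = -59, t = 17 − 2·(-37) = 91  (check: 347·(-59) + 225·91 = 2)
  q = 1: r = 1, s = 24 − 1·(-59) = 83, t = -37 − 1·91 = -128  (check: 347·83 + 225·(-128) = 1)
The row with r = 1 (the gcd) gives the Bezout coefficients s = 83, t = -128.
Result: 347 · (83) + 225 · (-128) = 1.

gcd(347, 225) = 1; s = 83, t = -128 (check: 347·83 + 225·(-128) = 1).
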